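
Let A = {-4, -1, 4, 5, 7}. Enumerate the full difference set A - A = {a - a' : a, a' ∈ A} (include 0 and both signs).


A - A = {a - a' : a, a' ∈ A}.
Compute a - a' for each ordered pair (a, a'):
a = -4: -4--4=0, -4--1=-3, -4-4=-8, -4-5=-9, -4-7=-11
a = -1: -1--4=3, -1--1=0, -1-4=-5, -1-5=-6, -1-7=-8
a = 4: 4--4=8, 4--1=5, 4-4=0, 4-5=-1, 4-7=-3
a = 5: 5--4=9, 5--1=6, 5-4=1, 5-5=0, 5-7=-2
a = 7: 7--4=11, 7--1=8, 7-4=3, 7-5=2, 7-7=0
Collecting distinct values (and noting 0 appears from a-a):
A - A = {-11, -9, -8, -6, -5, -3, -2, -1, 0, 1, 2, 3, 5, 6, 8, 9, 11}
|A - A| = 17

A - A = {-11, -9, -8, -6, -5, -3, -2, -1, 0, 1, 2, 3, 5, 6, 8, 9, 11}


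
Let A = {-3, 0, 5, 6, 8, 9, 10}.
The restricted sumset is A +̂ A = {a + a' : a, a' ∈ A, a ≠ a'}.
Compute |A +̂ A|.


Restricted sumset: A +̂ A = {a + a' : a ∈ A, a' ∈ A, a ≠ a'}.
Equivalently, take A + A and drop any sum 2a that is achievable ONLY as a + a for a ∈ A (i.e. sums representable only with equal summands).
Enumerate pairs (a, a') with a < a' (symmetric, so each unordered pair gives one sum; this covers all a ≠ a'):
  -3 + 0 = -3
  -3 + 5 = 2
  -3 + 6 = 3
  -3 + 8 = 5
  -3 + 9 = 6
  -3 + 10 = 7
  0 + 5 = 5
  0 + 6 = 6
  0 + 8 = 8
  0 + 9 = 9
  0 + 10 = 10
  5 + 6 = 11
  5 + 8 = 13
  5 + 9 = 14
  5 + 10 = 15
  6 + 8 = 14
  6 + 9 = 15
  6 + 10 = 16
  8 + 9 = 17
  8 + 10 = 18
  9 + 10 = 19
Collected distinct sums: {-3, 2, 3, 5, 6, 7, 8, 9, 10, 11, 13, 14, 15, 16, 17, 18, 19}
|A +̂ A| = 17
(Reference bound: |A +̂ A| ≥ 2|A| - 3 for |A| ≥ 2, with |A| = 7 giving ≥ 11.)

|A +̂ A| = 17


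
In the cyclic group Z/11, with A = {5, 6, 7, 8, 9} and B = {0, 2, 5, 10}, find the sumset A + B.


Work in Z/11Z: reduce every sum a + b modulo 11.
Enumerate all 20 pairs:
a = 5: 5+0=5, 5+2=7, 5+5=10, 5+10=4
a = 6: 6+0=6, 6+2=8, 6+5=0, 6+10=5
a = 7: 7+0=7, 7+2=9, 7+5=1, 7+10=6
a = 8: 8+0=8, 8+2=10, 8+5=2, 8+10=7
a = 9: 9+0=9, 9+2=0, 9+5=3, 9+10=8
Distinct residues collected: {0, 1, 2, 3, 4, 5, 6, 7, 8, 9, 10}
|A + B| = 11 (out of 11 total residues).

A + B = {0, 1, 2, 3, 4, 5, 6, 7, 8, 9, 10}


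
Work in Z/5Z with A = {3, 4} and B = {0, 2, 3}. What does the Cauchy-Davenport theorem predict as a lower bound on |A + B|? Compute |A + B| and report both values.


Cauchy-Davenport: |A + B| ≥ min(p, |A| + |B| - 1) for A, B nonempty in Z/pZ.
|A| = 2, |B| = 3, p = 5.
CD lower bound = min(5, 2 + 3 - 1) = min(5, 4) = 4.
Compute A + B mod 5 directly:
a = 3: 3+0=3, 3+2=0, 3+3=1
a = 4: 4+0=4, 4+2=1, 4+3=2
A + B = {0, 1, 2, 3, 4}, so |A + B| = 5.
Verify: 5 ≥ 4? Yes ✓.

CD lower bound = 4, actual |A + B| = 5.


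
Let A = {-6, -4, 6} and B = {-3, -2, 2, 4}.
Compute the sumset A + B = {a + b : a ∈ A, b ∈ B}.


A + B = {a + b : a ∈ A, b ∈ B}.
Enumerate all |A|·|B| = 3·4 = 12 pairs (a, b) and collect distinct sums.
a = -6: -6+-3=-9, -6+-2=-8, -6+2=-4, -6+4=-2
a = -4: -4+-3=-7, -4+-2=-6, -4+2=-2, -4+4=0
a = 6: 6+-3=3, 6+-2=4, 6+2=8, 6+4=10
Collecting distinct sums: A + B = {-9, -8, -7, -6, -4, -2, 0, 3, 4, 8, 10}
|A + B| = 11

A + B = {-9, -8, -7, -6, -4, -2, 0, 3, 4, 8, 10}


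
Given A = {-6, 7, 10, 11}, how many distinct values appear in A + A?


A + A = {a + a' : a, a' ∈ A}; |A| = 4.
General bounds: 2|A| - 1 ≤ |A + A| ≤ |A|(|A|+1)/2, i.e. 7 ≤ |A + A| ≤ 10.
Lower bound 2|A|-1 is attained iff A is an arithmetic progression.
Enumerate sums a + a' for a ≤ a' (symmetric, so this suffices):
a = -6: -6+-6=-12, -6+7=1, -6+10=4, -6+11=5
a = 7: 7+7=14, 7+10=17, 7+11=18
a = 10: 10+10=20, 10+11=21
a = 11: 11+11=22
Distinct sums: {-12, 1, 4, 5, 14, 17, 18, 20, 21, 22}
|A + A| = 10

|A + A| = 10


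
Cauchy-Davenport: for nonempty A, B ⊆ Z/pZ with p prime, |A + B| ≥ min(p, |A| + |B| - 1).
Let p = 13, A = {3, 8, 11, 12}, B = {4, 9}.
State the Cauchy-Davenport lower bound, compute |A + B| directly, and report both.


Cauchy-Davenport: |A + B| ≥ min(p, |A| + |B| - 1) for A, B nonempty in Z/pZ.
|A| = 4, |B| = 2, p = 13.
CD lower bound = min(13, 4 + 2 - 1) = min(13, 5) = 5.
Compute A + B mod 13 directly:
a = 3: 3+4=7, 3+9=12
a = 8: 8+4=12, 8+9=4
a = 11: 11+4=2, 11+9=7
a = 12: 12+4=3, 12+9=8
A + B = {2, 3, 4, 7, 8, 12}, so |A + B| = 6.
Verify: 6 ≥ 5? Yes ✓.

CD lower bound = 5, actual |A + B| = 6.


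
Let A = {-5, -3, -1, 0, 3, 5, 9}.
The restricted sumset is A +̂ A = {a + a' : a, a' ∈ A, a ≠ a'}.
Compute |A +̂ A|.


Restricted sumset: A +̂ A = {a + a' : a ∈ A, a' ∈ A, a ≠ a'}.
Equivalently, take A + A and drop any sum 2a that is achievable ONLY as a + a for a ∈ A (i.e. sums representable only with equal summands).
Enumerate pairs (a, a') with a < a' (symmetric, so each unordered pair gives one sum; this covers all a ≠ a'):
  -5 + -3 = -8
  -5 + -1 = -6
  -5 + 0 = -5
  -5 + 3 = -2
  -5 + 5 = 0
  -5 + 9 = 4
  -3 + -1 = -4
  -3 + 0 = -3
  -3 + 3 = 0
  -3 + 5 = 2
  -3 + 9 = 6
  -1 + 0 = -1
  -1 + 3 = 2
  -1 + 5 = 4
  -1 + 9 = 8
  0 + 3 = 3
  0 + 5 = 5
  0 + 9 = 9
  3 + 5 = 8
  3 + 9 = 12
  5 + 9 = 14
Collected distinct sums: {-8, -6, -5, -4, -3, -2, -1, 0, 2, 3, 4, 5, 6, 8, 9, 12, 14}
|A +̂ A| = 17
(Reference bound: |A +̂ A| ≥ 2|A| - 3 for |A| ≥ 2, with |A| = 7 giving ≥ 11.)

|A +̂ A| = 17


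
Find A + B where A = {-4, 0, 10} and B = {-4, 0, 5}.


A + B = {a + b : a ∈ A, b ∈ B}.
Enumerate all |A|·|B| = 3·3 = 9 pairs (a, b) and collect distinct sums.
a = -4: -4+-4=-8, -4+0=-4, -4+5=1
a = 0: 0+-4=-4, 0+0=0, 0+5=5
a = 10: 10+-4=6, 10+0=10, 10+5=15
Collecting distinct sums: A + B = {-8, -4, 0, 1, 5, 6, 10, 15}
|A + B| = 8

A + B = {-8, -4, 0, 1, 5, 6, 10, 15}


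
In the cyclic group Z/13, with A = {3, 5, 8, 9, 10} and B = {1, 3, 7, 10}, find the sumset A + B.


Work in Z/13Z: reduce every sum a + b modulo 13.
Enumerate all 20 pairs:
a = 3: 3+1=4, 3+3=6, 3+7=10, 3+10=0
a = 5: 5+1=6, 5+3=8, 5+7=12, 5+10=2
a = 8: 8+1=9, 8+3=11, 8+7=2, 8+10=5
a = 9: 9+1=10, 9+3=12, 9+7=3, 9+10=6
a = 10: 10+1=11, 10+3=0, 10+7=4, 10+10=7
Distinct residues collected: {0, 2, 3, 4, 5, 6, 7, 8, 9, 10, 11, 12}
|A + B| = 12 (out of 13 total residues).

A + B = {0, 2, 3, 4, 5, 6, 7, 8, 9, 10, 11, 12}


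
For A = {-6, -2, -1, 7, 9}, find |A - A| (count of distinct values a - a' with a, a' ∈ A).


A - A = {a - a' : a, a' ∈ A}; |A| = 5.
Bounds: 2|A|-1 ≤ |A - A| ≤ |A|² - |A| + 1, i.e. 9 ≤ |A - A| ≤ 21.
Note: 0 ∈ A - A always (from a - a). The set is symmetric: if d ∈ A - A then -d ∈ A - A.
Enumerate nonzero differences d = a - a' with a > a' (then include -d):
Positive differences: {1, 2, 4, 5, 8, 9, 10, 11, 13, 15}
Full difference set: {0} ∪ (positive diffs) ∪ (negative diffs).
|A - A| = 1 + 2·10 = 21 (matches direct enumeration: 21).

|A - A| = 21


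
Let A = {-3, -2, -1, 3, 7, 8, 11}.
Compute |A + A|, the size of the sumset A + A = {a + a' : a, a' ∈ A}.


A + A = {a + a' : a, a' ∈ A}; |A| = 7.
General bounds: 2|A| - 1 ≤ |A + A| ≤ |A|(|A|+1)/2, i.e. 13 ≤ |A + A| ≤ 28.
Lower bound 2|A|-1 is attained iff A is an arithmetic progression.
Enumerate sums a + a' for a ≤ a' (symmetric, so this suffices):
a = -3: -3+-3=-6, -3+-2=-5, -3+-1=-4, -3+3=0, -3+7=4, -3+8=5, -3+11=8
a = -2: -2+-2=-4, -2+-1=-3, -2+3=1, -2+7=5, -2+8=6, -2+11=9
a = -1: -1+-1=-2, -1+3=2, -1+7=6, -1+8=7, -1+11=10
a = 3: 3+3=6, 3+7=10, 3+8=11, 3+11=14
a = 7: 7+7=14, 7+8=15, 7+11=18
a = 8: 8+8=16, 8+11=19
a = 11: 11+11=22
Distinct sums: {-6, -5, -4, -3, -2, 0, 1, 2, 4, 5, 6, 7, 8, 9, 10, 11, 14, 15, 16, 18, 19, 22}
|A + A| = 22

|A + A| = 22


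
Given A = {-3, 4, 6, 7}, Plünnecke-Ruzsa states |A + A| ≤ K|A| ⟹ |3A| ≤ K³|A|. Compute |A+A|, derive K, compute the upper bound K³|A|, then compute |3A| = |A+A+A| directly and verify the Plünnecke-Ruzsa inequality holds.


|A| = 4.
Step 1: Compute A + A by enumerating all 16 pairs.
A + A = {-6, 1, 3, 4, 8, 10, 11, 12, 13, 14}, so |A + A| = 10.
Step 2: Doubling constant K = |A + A|/|A| = 10/4 = 10/4 ≈ 2.5000.
Step 3: Plünnecke-Ruzsa gives |3A| ≤ K³·|A| = (2.5000)³ · 4 ≈ 62.5000.
Step 4: Compute 3A = A + A + A directly by enumerating all triples (a,b,c) ∈ A³; |3A| = 19.
Step 5: Check 19 ≤ 62.5000? Yes ✓.

K = 10/4, Plünnecke-Ruzsa bound K³|A| ≈ 62.5000, |3A| = 19, inequality holds.


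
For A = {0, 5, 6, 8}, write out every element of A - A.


A - A = {a - a' : a, a' ∈ A}.
Compute a - a' for each ordered pair (a, a'):
a = 0: 0-0=0, 0-5=-5, 0-6=-6, 0-8=-8
a = 5: 5-0=5, 5-5=0, 5-6=-1, 5-8=-3
a = 6: 6-0=6, 6-5=1, 6-6=0, 6-8=-2
a = 8: 8-0=8, 8-5=3, 8-6=2, 8-8=0
Collecting distinct values (and noting 0 appears from a-a):
A - A = {-8, -6, -5, -3, -2, -1, 0, 1, 2, 3, 5, 6, 8}
|A - A| = 13

A - A = {-8, -6, -5, -3, -2, -1, 0, 1, 2, 3, 5, 6, 8}


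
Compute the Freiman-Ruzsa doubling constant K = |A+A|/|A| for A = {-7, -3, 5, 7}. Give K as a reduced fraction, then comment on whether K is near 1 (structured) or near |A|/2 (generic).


|A| = 4.
Compute A + A by enumerating all 16 pairs.
A + A = {-14, -10, -6, -2, 0, 2, 4, 10, 12, 14}, so |A + A| = 10.
K = |A + A| / |A| = 10/4 = 5/2 ≈ 2.5000.
Reference: AP of size 4 gives K = 7/4 ≈ 1.7500; a fully generic set of size 4 gives K ≈ 2.5000.

|A| = 4, |A + A| = 10, K = 10/4 = 5/2.


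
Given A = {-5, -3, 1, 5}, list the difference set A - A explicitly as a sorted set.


A - A = {a - a' : a, a' ∈ A}.
Compute a - a' for each ordered pair (a, a'):
a = -5: -5--5=0, -5--3=-2, -5-1=-6, -5-5=-10
a = -3: -3--5=2, -3--3=0, -3-1=-4, -3-5=-8
a = 1: 1--5=6, 1--3=4, 1-1=0, 1-5=-4
a = 5: 5--5=10, 5--3=8, 5-1=4, 5-5=0
Collecting distinct values (and noting 0 appears from a-a):
A - A = {-10, -8, -6, -4, -2, 0, 2, 4, 6, 8, 10}
|A - A| = 11

A - A = {-10, -8, -6, -4, -2, 0, 2, 4, 6, 8, 10}


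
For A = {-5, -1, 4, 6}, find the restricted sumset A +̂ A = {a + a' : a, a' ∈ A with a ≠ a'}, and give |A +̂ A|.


Restricted sumset: A +̂ A = {a + a' : a ∈ A, a' ∈ A, a ≠ a'}.
Equivalently, take A + A and drop any sum 2a that is achievable ONLY as a + a for a ∈ A (i.e. sums representable only with equal summands).
Enumerate pairs (a, a') with a < a' (symmetric, so each unordered pair gives one sum; this covers all a ≠ a'):
  -5 + -1 = -6
  -5 + 4 = -1
  -5 + 6 = 1
  -1 + 4 = 3
  -1 + 6 = 5
  4 + 6 = 10
Collected distinct sums: {-6, -1, 1, 3, 5, 10}
|A +̂ A| = 6
(Reference bound: |A +̂ A| ≥ 2|A| - 3 for |A| ≥ 2, with |A| = 4 giving ≥ 5.)

|A +̂ A| = 6


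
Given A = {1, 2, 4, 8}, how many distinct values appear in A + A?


A + A = {a + a' : a, a' ∈ A}; |A| = 4.
General bounds: 2|A| - 1 ≤ |A + A| ≤ |A|(|A|+1)/2, i.e. 7 ≤ |A + A| ≤ 10.
Lower bound 2|A|-1 is attained iff A is an arithmetic progression.
Enumerate sums a + a' for a ≤ a' (symmetric, so this suffices):
a = 1: 1+1=2, 1+2=3, 1+4=5, 1+8=9
a = 2: 2+2=4, 2+4=6, 2+8=10
a = 4: 4+4=8, 4+8=12
a = 8: 8+8=16
Distinct sums: {2, 3, 4, 5, 6, 8, 9, 10, 12, 16}
|A + A| = 10

|A + A| = 10


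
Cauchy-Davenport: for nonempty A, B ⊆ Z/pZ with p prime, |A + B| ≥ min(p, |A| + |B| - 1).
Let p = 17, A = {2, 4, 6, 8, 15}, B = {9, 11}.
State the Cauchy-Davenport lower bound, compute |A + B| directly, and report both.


Cauchy-Davenport: |A + B| ≥ min(p, |A| + |B| - 1) for A, B nonempty in Z/pZ.
|A| = 5, |B| = 2, p = 17.
CD lower bound = min(17, 5 + 2 - 1) = min(17, 6) = 6.
Compute A + B mod 17 directly:
a = 2: 2+9=11, 2+11=13
a = 4: 4+9=13, 4+11=15
a = 6: 6+9=15, 6+11=0
a = 8: 8+9=0, 8+11=2
a = 15: 15+9=7, 15+11=9
A + B = {0, 2, 7, 9, 11, 13, 15}, so |A + B| = 7.
Verify: 7 ≥ 6? Yes ✓.

CD lower bound = 6, actual |A + B| = 7.


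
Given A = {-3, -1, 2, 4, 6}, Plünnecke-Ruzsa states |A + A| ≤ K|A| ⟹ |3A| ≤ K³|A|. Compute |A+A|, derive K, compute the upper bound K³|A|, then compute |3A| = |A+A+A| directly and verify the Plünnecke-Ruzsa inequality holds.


|A| = 5.
Step 1: Compute A + A by enumerating all 25 pairs.
A + A = {-6, -4, -2, -1, 1, 3, 4, 5, 6, 8, 10, 12}, so |A + A| = 12.
Step 2: Doubling constant K = |A + A|/|A| = 12/5 = 12/5 ≈ 2.4000.
Step 3: Plünnecke-Ruzsa gives |3A| ≤ K³·|A| = (2.4000)³ · 5 ≈ 69.1200.
Step 4: Compute 3A = A + A + A directly by enumerating all triples (a,b,c) ∈ A³; |3A| = 22.
Step 5: Check 22 ≤ 69.1200? Yes ✓.

K = 12/5, Plünnecke-Ruzsa bound K³|A| ≈ 69.1200, |3A| = 22, inequality holds.


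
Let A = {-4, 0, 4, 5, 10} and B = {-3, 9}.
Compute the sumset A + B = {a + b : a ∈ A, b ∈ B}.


A + B = {a + b : a ∈ A, b ∈ B}.
Enumerate all |A|·|B| = 5·2 = 10 pairs (a, b) and collect distinct sums.
a = -4: -4+-3=-7, -4+9=5
a = 0: 0+-3=-3, 0+9=9
a = 4: 4+-3=1, 4+9=13
a = 5: 5+-3=2, 5+9=14
a = 10: 10+-3=7, 10+9=19
Collecting distinct sums: A + B = {-7, -3, 1, 2, 5, 7, 9, 13, 14, 19}
|A + B| = 10

A + B = {-7, -3, 1, 2, 5, 7, 9, 13, 14, 19}


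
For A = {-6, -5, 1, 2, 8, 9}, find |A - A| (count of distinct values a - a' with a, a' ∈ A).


A - A = {a - a' : a, a' ∈ A}; |A| = 6.
Bounds: 2|A|-1 ≤ |A - A| ≤ |A|² - |A| + 1, i.e. 11 ≤ |A - A| ≤ 31.
Note: 0 ∈ A - A always (from a - a). The set is symmetric: if d ∈ A - A then -d ∈ A - A.
Enumerate nonzero differences d = a - a' with a > a' (then include -d):
Positive differences: {1, 6, 7, 8, 13, 14, 15}
Full difference set: {0} ∪ (positive diffs) ∪ (negative diffs).
|A - A| = 1 + 2·7 = 15 (matches direct enumeration: 15).

|A - A| = 15


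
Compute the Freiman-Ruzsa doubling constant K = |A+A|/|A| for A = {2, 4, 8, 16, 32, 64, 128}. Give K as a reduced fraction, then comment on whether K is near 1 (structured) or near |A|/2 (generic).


|A| = 7.
Compute A + A by enumerating all 49 pairs.
A + A = {4, 6, 8, 10, 12, 16, 18, 20, 24, 32, 34, 36, 40, 48, 64, 66, 68, 72, 80, 96, 128, 130, 132, 136, 144, 160, 192, 256}, so |A + A| = 28.
K = |A + A| / |A| = 28/7 = 4/1 ≈ 4.0000.
Reference: AP of size 7 gives K = 13/7 ≈ 1.8571; a fully generic set of size 7 gives K ≈ 4.0000.

|A| = 7, |A + A| = 28, K = 28/7 = 4/1.


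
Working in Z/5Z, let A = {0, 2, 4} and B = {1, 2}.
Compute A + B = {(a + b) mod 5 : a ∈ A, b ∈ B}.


Work in Z/5Z: reduce every sum a + b modulo 5.
Enumerate all 6 pairs:
a = 0: 0+1=1, 0+2=2
a = 2: 2+1=3, 2+2=4
a = 4: 4+1=0, 4+2=1
Distinct residues collected: {0, 1, 2, 3, 4}
|A + B| = 5 (out of 5 total residues).

A + B = {0, 1, 2, 3, 4}


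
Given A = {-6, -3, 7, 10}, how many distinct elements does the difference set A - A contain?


A - A = {a - a' : a, a' ∈ A}; |A| = 4.
Bounds: 2|A|-1 ≤ |A - A| ≤ |A|² - |A| + 1, i.e. 7 ≤ |A - A| ≤ 13.
Note: 0 ∈ A - A always (from a - a). The set is symmetric: if d ∈ A - A then -d ∈ A - A.
Enumerate nonzero differences d = a - a' with a > a' (then include -d):
Positive differences: {3, 10, 13, 16}
Full difference set: {0} ∪ (positive diffs) ∪ (negative diffs).
|A - A| = 1 + 2·4 = 9 (matches direct enumeration: 9).

|A - A| = 9


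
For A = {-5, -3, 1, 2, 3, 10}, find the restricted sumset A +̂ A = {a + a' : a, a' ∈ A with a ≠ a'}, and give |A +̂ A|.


Restricted sumset: A +̂ A = {a + a' : a ∈ A, a' ∈ A, a ≠ a'}.
Equivalently, take A + A and drop any sum 2a that is achievable ONLY as a + a for a ∈ A (i.e. sums representable only with equal summands).
Enumerate pairs (a, a') with a < a' (symmetric, so each unordered pair gives one sum; this covers all a ≠ a'):
  -5 + -3 = -8
  -5 + 1 = -4
  -5 + 2 = -3
  -5 + 3 = -2
  -5 + 10 = 5
  -3 + 1 = -2
  -3 + 2 = -1
  -3 + 3 = 0
  -3 + 10 = 7
  1 + 2 = 3
  1 + 3 = 4
  1 + 10 = 11
  2 + 3 = 5
  2 + 10 = 12
  3 + 10 = 13
Collected distinct sums: {-8, -4, -3, -2, -1, 0, 3, 4, 5, 7, 11, 12, 13}
|A +̂ A| = 13
(Reference bound: |A +̂ A| ≥ 2|A| - 3 for |A| ≥ 2, with |A| = 6 giving ≥ 9.)

|A +̂ A| = 13


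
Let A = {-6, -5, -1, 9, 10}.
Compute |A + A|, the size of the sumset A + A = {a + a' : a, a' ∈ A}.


A + A = {a + a' : a, a' ∈ A}; |A| = 5.
General bounds: 2|A| - 1 ≤ |A + A| ≤ |A|(|A|+1)/2, i.e. 9 ≤ |A + A| ≤ 15.
Lower bound 2|A|-1 is attained iff A is an arithmetic progression.
Enumerate sums a + a' for a ≤ a' (symmetric, so this suffices):
a = -6: -6+-6=-12, -6+-5=-11, -6+-1=-7, -6+9=3, -6+10=4
a = -5: -5+-5=-10, -5+-1=-6, -5+9=4, -5+10=5
a = -1: -1+-1=-2, -1+9=8, -1+10=9
a = 9: 9+9=18, 9+10=19
a = 10: 10+10=20
Distinct sums: {-12, -11, -10, -7, -6, -2, 3, 4, 5, 8, 9, 18, 19, 20}
|A + A| = 14

|A + A| = 14


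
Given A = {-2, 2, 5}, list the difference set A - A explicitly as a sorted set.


A - A = {a - a' : a, a' ∈ A}.
Compute a - a' for each ordered pair (a, a'):
a = -2: -2--2=0, -2-2=-4, -2-5=-7
a = 2: 2--2=4, 2-2=0, 2-5=-3
a = 5: 5--2=7, 5-2=3, 5-5=0
Collecting distinct values (and noting 0 appears from a-a):
A - A = {-7, -4, -3, 0, 3, 4, 7}
|A - A| = 7

A - A = {-7, -4, -3, 0, 3, 4, 7}


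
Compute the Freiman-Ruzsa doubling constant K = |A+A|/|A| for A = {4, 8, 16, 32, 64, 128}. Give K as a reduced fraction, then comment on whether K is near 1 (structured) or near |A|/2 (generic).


|A| = 6.
Compute A + A by enumerating all 36 pairs.
A + A = {8, 12, 16, 20, 24, 32, 36, 40, 48, 64, 68, 72, 80, 96, 128, 132, 136, 144, 160, 192, 256}, so |A + A| = 21.
K = |A + A| / |A| = 21/6 = 7/2 ≈ 3.5000.
Reference: AP of size 6 gives K = 11/6 ≈ 1.8333; a fully generic set of size 6 gives K ≈ 3.5000.

|A| = 6, |A + A| = 21, K = 21/6 = 7/2.


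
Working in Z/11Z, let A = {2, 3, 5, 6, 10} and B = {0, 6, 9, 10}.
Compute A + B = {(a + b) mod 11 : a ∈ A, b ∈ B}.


Work in Z/11Z: reduce every sum a + b modulo 11.
Enumerate all 20 pairs:
a = 2: 2+0=2, 2+6=8, 2+9=0, 2+10=1
a = 3: 3+0=3, 3+6=9, 3+9=1, 3+10=2
a = 5: 5+0=5, 5+6=0, 5+9=3, 5+10=4
a = 6: 6+0=6, 6+6=1, 6+9=4, 6+10=5
a = 10: 10+0=10, 10+6=5, 10+9=8, 10+10=9
Distinct residues collected: {0, 1, 2, 3, 4, 5, 6, 8, 9, 10}
|A + B| = 10 (out of 11 total residues).

A + B = {0, 1, 2, 3, 4, 5, 6, 8, 9, 10}


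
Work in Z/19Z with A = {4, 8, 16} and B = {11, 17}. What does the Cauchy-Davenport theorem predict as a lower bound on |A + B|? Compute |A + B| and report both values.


Cauchy-Davenport: |A + B| ≥ min(p, |A| + |B| - 1) for A, B nonempty in Z/pZ.
|A| = 3, |B| = 2, p = 19.
CD lower bound = min(19, 3 + 2 - 1) = min(19, 4) = 4.
Compute A + B mod 19 directly:
a = 4: 4+11=15, 4+17=2
a = 8: 8+11=0, 8+17=6
a = 16: 16+11=8, 16+17=14
A + B = {0, 2, 6, 8, 14, 15}, so |A + B| = 6.
Verify: 6 ≥ 4? Yes ✓.

CD lower bound = 4, actual |A + B| = 6.


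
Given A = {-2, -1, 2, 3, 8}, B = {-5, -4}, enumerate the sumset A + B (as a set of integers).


A + B = {a + b : a ∈ A, b ∈ B}.
Enumerate all |A|·|B| = 5·2 = 10 pairs (a, b) and collect distinct sums.
a = -2: -2+-5=-7, -2+-4=-6
a = -1: -1+-5=-6, -1+-4=-5
a = 2: 2+-5=-3, 2+-4=-2
a = 3: 3+-5=-2, 3+-4=-1
a = 8: 8+-5=3, 8+-4=4
Collecting distinct sums: A + B = {-7, -6, -5, -3, -2, -1, 3, 4}
|A + B| = 8

A + B = {-7, -6, -5, -3, -2, -1, 3, 4}


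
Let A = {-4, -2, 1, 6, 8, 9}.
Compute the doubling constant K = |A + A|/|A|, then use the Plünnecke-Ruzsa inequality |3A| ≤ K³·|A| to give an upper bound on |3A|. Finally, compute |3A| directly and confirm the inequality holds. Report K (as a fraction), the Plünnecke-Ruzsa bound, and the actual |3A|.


|A| = 6.
Step 1: Compute A + A by enumerating all 36 pairs.
A + A = {-8, -6, -4, -3, -1, 2, 4, 5, 6, 7, 9, 10, 12, 14, 15, 16, 17, 18}, so |A + A| = 18.
Step 2: Doubling constant K = |A + A|/|A| = 18/6 = 18/6 ≈ 3.0000.
Step 3: Plünnecke-Ruzsa gives |3A| ≤ K³·|A| = (3.0000)³ · 6 ≈ 162.0000.
Step 4: Compute 3A = A + A + A directly by enumerating all triples (a,b,c) ∈ A³; |3A| = 35.
Step 5: Check 35 ≤ 162.0000? Yes ✓.

K = 18/6, Plünnecke-Ruzsa bound K³|A| ≈ 162.0000, |3A| = 35, inequality holds.


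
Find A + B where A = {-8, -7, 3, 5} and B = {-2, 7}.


A + B = {a + b : a ∈ A, b ∈ B}.
Enumerate all |A|·|B| = 4·2 = 8 pairs (a, b) and collect distinct sums.
a = -8: -8+-2=-10, -8+7=-1
a = -7: -7+-2=-9, -7+7=0
a = 3: 3+-2=1, 3+7=10
a = 5: 5+-2=3, 5+7=12
Collecting distinct sums: A + B = {-10, -9, -1, 0, 1, 3, 10, 12}
|A + B| = 8

A + B = {-10, -9, -1, 0, 1, 3, 10, 12}


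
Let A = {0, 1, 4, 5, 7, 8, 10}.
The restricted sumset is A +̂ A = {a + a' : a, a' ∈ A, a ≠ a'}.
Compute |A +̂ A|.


Restricted sumset: A +̂ A = {a + a' : a ∈ A, a' ∈ A, a ≠ a'}.
Equivalently, take A + A and drop any sum 2a that is achievable ONLY as a + a for a ∈ A (i.e. sums representable only with equal summands).
Enumerate pairs (a, a') with a < a' (symmetric, so each unordered pair gives one sum; this covers all a ≠ a'):
  0 + 1 = 1
  0 + 4 = 4
  0 + 5 = 5
  0 + 7 = 7
  0 + 8 = 8
  0 + 10 = 10
  1 + 4 = 5
  1 + 5 = 6
  1 + 7 = 8
  1 + 8 = 9
  1 + 10 = 11
  4 + 5 = 9
  4 + 7 = 11
  4 + 8 = 12
  4 + 10 = 14
  5 + 7 = 12
  5 + 8 = 13
  5 + 10 = 15
  7 + 8 = 15
  7 + 10 = 17
  8 + 10 = 18
Collected distinct sums: {1, 4, 5, 6, 7, 8, 9, 10, 11, 12, 13, 14, 15, 17, 18}
|A +̂ A| = 15
(Reference bound: |A +̂ A| ≥ 2|A| - 3 for |A| ≥ 2, with |A| = 7 giving ≥ 11.)

|A +̂ A| = 15


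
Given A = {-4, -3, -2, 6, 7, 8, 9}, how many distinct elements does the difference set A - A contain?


A - A = {a - a' : a, a' ∈ A}; |A| = 7.
Bounds: 2|A|-1 ≤ |A - A| ≤ |A|² - |A| + 1, i.e. 13 ≤ |A - A| ≤ 43.
Note: 0 ∈ A - A always (from a - a). The set is symmetric: if d ∈ A - A then -d ∈ A - A.
Enumerate nonzero differences d = a - a' with a > a' (then include -d):
Positive differences: {1, 2, 3, 8, 9, 10, 11, 12, 13}
Full difference set: {0} ∪ (positive diffs) ∪ (negative diffs).
|A - A| = 1 + 2·9 = 19 (matches direct enumeration: 19).

|A - A| = 19


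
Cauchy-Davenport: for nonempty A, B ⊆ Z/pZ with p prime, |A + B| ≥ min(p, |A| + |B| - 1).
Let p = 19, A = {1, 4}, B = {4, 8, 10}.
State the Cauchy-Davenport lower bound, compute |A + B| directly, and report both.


Cauchy-Davenport: |A + B| ≥ min(p, |A| + |B| - 1) for A, B nonempty in Z/pZ.
|A| = 2, |B| = 3, p = 19.
CD lower bound = min(19, 2 + 3 - 1) = min(19, 4) = 4.
Compute A + B mod 19 directly:
a = 1: 1+4=5, 1+8=9, 1+10=11
a = 4: 4+4=8, 4+8=12, 4+10=14
A + B = {5, 8, 9, 11, 12, 14}, so |A + B| = 6.
Verify: 6 ≥ 4? Yes ✓.

CD lower bound = 4, actual |A + B| = 6.


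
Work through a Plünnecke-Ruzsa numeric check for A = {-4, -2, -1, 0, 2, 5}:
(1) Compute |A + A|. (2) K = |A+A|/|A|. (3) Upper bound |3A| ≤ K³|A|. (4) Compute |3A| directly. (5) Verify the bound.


|A| = 6.
Step 1: Compute A + A by enumerating all 36 pairs.
A + A = {-8, -6, -5, -4, -3, -2, -1, 0, 1, 2, 3, 4, 5, 7, 10}, so |A + A| = 15.
Step 2: Doubling constant K = |A + A|/|A| = 15/6 = 15/6 ≈ 2.5000.
Step 3: Plünnecke-Ruzsa gives |3A| ≤ K³·|A| = (2.5000)³ · 6 ≈ 93.7500.
Step 4: Compute 3A = A + A + A directly by enumerating all triples (a,b,c) ∈ A³; |3A| = 24.
Step 5: Check 24 ≤ 93.7500? Yes ✓.

K = 15/6, Plünnecke-Ruzsa bound K³|A| ≈ 93.7500, |3A| = 24, inequality holds.


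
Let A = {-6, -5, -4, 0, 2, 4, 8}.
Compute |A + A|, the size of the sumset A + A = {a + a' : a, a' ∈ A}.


A + A = {a + a' : a, a' ∈ A}; |A| = 7.
General bounds: 2|A| - 1 ≤ |A + A| ≤ |A|(|A|+1)/2, i.e. 13 ≤ |A + A| ≤ 28.
Lower bound 2|A|-1 is attained iff A is an arithmetic progression.
Enumerate sums a + a' for a ≤ a' (symmetric, so this suffices):
a = -6: -6+-6=-12, -6+-5=-11, -6+-4=-10, -6+0=-6, -6+2=-4, -6+4=-2, -6+8=2
a = -5: -5+-5=-10, -5+-4=-9, -5+0=-5, -5+2=-3, -5+4=-1, -5+8=3
a = -4: -4+-4=-8, -4+0=-4, -4+2=-2, -4+4=0, -4+8=4
a = 0: 0+0=0, 0+2=2, 0+4=4, 0+8=8
a = 2: 2+2=4, 2+4=6, 2+8=10
a = 4: 4+4=8, 4+8=12
a = 8: 8+8=16
Distinct sums: {-12, -11, -10, -9, -8, -6, -5, -4, -3, -2, -1, 0, 2, 3, 4, 6, 8, 10, 12, 16}
|A + A| = 20

|A + A| = 20


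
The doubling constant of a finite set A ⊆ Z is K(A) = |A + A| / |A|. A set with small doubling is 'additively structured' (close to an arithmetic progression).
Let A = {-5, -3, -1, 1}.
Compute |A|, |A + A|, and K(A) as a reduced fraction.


|A| = 4.
Compute A + A by enumerating all 16 pairs.
A + A = {-10, -8, -6, -4, -2, 0, 2}, so |A + A| = 7.
K = |A + A| / |A| = 7/4 (already in lowest terms) ≈ 1.7500.
Reference: AP of size 4 gives K = 7/4 ≈ 1.7500; a fully generic set of size 4 gives K ≈ 2.5000.

|A| = 4, |A + A| = 7, K = 7/4.


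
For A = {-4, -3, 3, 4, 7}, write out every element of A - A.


A - A = {a - a' : a, a' ∈ A}.
Compute a - a' for each ordered pair (a, a'):
a = -4: -4--4=0, -4--3=-1, -4-3=-7, -4-4=-8, -4-7=-11
a = -3: -3--4=1, -3--3=0, -3-3=-6, -3-4=-7, -3-7=-10
a = 3: 3--4=7, 3--3=6, 3-3=0, 3-4=-1, 3-7=-4
a = 4: 4--4=8, 4--3=7, 4-3=1, 4-4=0, 4-7=-3
a = 7: 7--4=11, 7--3=10, 7-3=4, 7-4=3, 7-7=0
Collecting distinct values (and noting 0 appears from a-a):
A - A = {-11, -10, -8, -7, -6, -4, -3, -1, 0, 1, 3, 4, 6, 7, 8, 10, 11}
|A - A| = 17

A - A = {-11, -10, -8, -7, -6, -4, -3, -1, 0, 1, 3, 4, 6, 7, 8, 10, 11}


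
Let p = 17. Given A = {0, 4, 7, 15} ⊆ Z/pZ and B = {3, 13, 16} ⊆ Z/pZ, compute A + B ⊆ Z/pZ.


Work in Z/17Z: reduce every sum a + b modulo 17.
Enumerate all 12 pairs:
a = 0: 0+3=3, 0+13=13, 0+16=16
a = 4: 4+3=7, 4+13=0, 4+16=3
a = 7: 7+3=10, 7+13=3, 7+16=6
a = 15: 15+3=1, 15+13=11, 15+16=14
Distinct residues collected: {0, 1, 3, 6, 7, 10, 11, 13, 14, 16}
|A + B| = 10 (out of 17 total residues).

A + B = {0, 1, 3, 6, 7, 10, 11, 13, 14, 16}


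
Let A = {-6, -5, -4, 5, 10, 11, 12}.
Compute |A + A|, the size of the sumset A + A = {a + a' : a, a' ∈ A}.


A + A = {a + a' : a, a' ∈ A}; |A| = 7.
General bounds: 2|A| - 1 ≤ |A + A| ≤ |A|(|A|+1)/2, i.e. 13 ≤ |A + A| ≤ 28.
Lower bound 2|A|-1 is attained iff A is an arithmetic progression.
Enumerate sums a + a' for a ≤ a' (symmetric, so this suffices):
a = -6: -6+-6=-12, -6+-5=-11, -6+-4=-10, -6+5=-1, -6+10=4, -6+11=5, -6+12=6
a = -5: -5+-5=-10, -5+-4=-9, -5+5=0, -5+10=5, -5+11=6, -5+12=7
a = -4: -4+-4=-8, -4+5=1, -4+10=6, -4+11=7, -4+12=8
a = 5: 5+5=10, 5+10=15, 5+11=16, 5+12=17
a = 10: 10+10=20, 10+11=21, 10+12=22
a = 11: 11+11=22, 11+12=23
a = 12: 12+12=24
Distinct sums: {-12, -11, -10, -9, -8, -1, 0, 1, 4, 5, 6, 7, 8, 10, 15, 16, 17, 20, 21, 22, 23, 24}
|A + A| = 22

|A + A| = 22


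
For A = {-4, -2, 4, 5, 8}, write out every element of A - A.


A - A = {a - a' : a, a' ∈ A}.
Compute a - a' for each ordered pair (a, a'):
a = -4: -4--4=0, -4--2=-2, -4-4=-8, -4-5=-9, -4-8=-12
a = -2: -2--4=2, -2--2=0, -2-4=-6, -2-5=-7, -2-8=-10
a = 4: 4--4=8, 4--2=6, 4-4=0, 4-5=-1, 4-8=-4
a = 5: 5--4=9, 5--2=7, 5-4=1, 5-5=0, 5-8=-3
a = 8: 8--4=12, 8--2=10, 8-4=4, 8-5=3, 8-8=0
Collecting distinct values (and noting 0 appears from a-a):
A - A = {-12, -10, -9, -8, -7, -6, -4, -3, -2, -1, 0, 1, 2, 3, 4, 6, 7, 8, 9, 10, 12}
|A - A| = 21

A - A = {-12, -10, -9, -8, -7, -6, -4, -3, -2, -1, 0, 1, 2, 3, 4, 6, 7, 8, 9, 10, 12}


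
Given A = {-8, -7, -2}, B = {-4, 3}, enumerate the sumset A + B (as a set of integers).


A + B = {a + b : a ∈ A, b ∈ B}.
Enumerate all |A|·|B| = 3·2 = 6 pairs (a, b) and collect distinct sums.
a = -8: -8+-4=-12, -8+3=-5
a = -7: -7+-4=-11, -7+3=-4
a = -2: -2+-4=-6, -2+3=1
Collecting distinct sums: A + B = {-12, -11, -6, -5, -4, 1}
|A + B| = 6

A + B = {-12, -11, -6, -5, -4, 1}


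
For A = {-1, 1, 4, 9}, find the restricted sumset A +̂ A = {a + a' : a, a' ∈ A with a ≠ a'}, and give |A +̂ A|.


Restricted sumset: A +̂ A = {a + a' : a ∈ A, a' ∈ A, a ≠ a'}.
Equivalently, take A + A and drop any sum 2a that is achievable ONLY as a + a for a ∈ A (i.e. sums representable only with equal summands).
Enumerate pairs (a, a') with a < a' (symmetric, so each unordered pair gives one sum; this covers all a ≠ a'):
  -1 + 1 = 0
  -1 + 4 = 3
  -1 + 9 = 8
  1 + 4 = 5
  1 + 9 = 10
  4 + 9 = 13
Collected distinct sums: {0, 3, 5, 8, 10, 13}
|A +̂ A| = 6
(Reference bound: |A +̂ A| ≥ 2|A| - 3 for |A| ≥ 2, with |A| = 4 giving ≥ 5.)

|A +̂ A| = 6


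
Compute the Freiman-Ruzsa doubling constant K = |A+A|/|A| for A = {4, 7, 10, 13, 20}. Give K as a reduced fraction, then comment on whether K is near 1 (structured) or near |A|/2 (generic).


|A| = 5.
Compute A + A by enumerating all 25 pairs.
A + A = {8, 11, 14, 17, 20, 23, 24, 26, 27, 30, 33, 40}, so |A + A| = 12.
K = |A + A| / |A| = 12/5 (already in lowest terms) ≈ 2.4000.
Reference: AP of size 5 gives K = 9/5 ≈ 1.8000; a fully generic set of size 5 gives K ≈ 3.0000.

|A| = 5, |A + A| = 12, K = 12/5.


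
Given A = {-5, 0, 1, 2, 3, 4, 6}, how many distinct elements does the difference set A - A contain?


A - A = {a - a' : a, a' ∈ A}; |A| = 7.
Bounds: 2|A|-1 ≤ |A - A| ≤ |A|² - |A| + 1, i.e. 13 ≤ |A - A| ≤ 43.
Note: 0 ∈ A - A always (from a - a). The set is symmetric: if d ∈ A - A then -d ∈ A - A.
Enumerate nonzero differences d = a - a' with a > a' (then include -d):
Positive differences: {1, 2, 3, 4, 5, 6, 7, 8, 9, 11}
Full difference set: {0} ∪ (positive diffs) ∪ (negative diffs).
|A - A| = 1 + 2·10 = 21 (matches direct enumeration: 21).

|A - A| = 21


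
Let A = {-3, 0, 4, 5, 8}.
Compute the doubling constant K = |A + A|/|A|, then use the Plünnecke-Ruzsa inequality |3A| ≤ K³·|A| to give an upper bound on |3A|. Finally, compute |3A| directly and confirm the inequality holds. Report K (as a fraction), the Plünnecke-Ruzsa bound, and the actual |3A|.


|A| = 5.
Step 1: Compute A + A by enumerating all 25 pairs.
A + A = {-6, -3, 0, 1, 2, 4, 5, 8, 9, 10, 12, 13, 16}, so |A + A| = 13.
Step 2: Doubling constant K = |A + A|/|A| = 13/5 = 13/5 ≈ 2.6000.
Step 3: Plünnecke-Ruzsa gives |3A| ≤ K³·|A| = (2.6000)³ · 5 ≈ 87.8800.
Step 4: Compute 3A = A + A + A directly by enumerating all triples (a,b,c) ∈ A³; |3A| = 25.
Step 5: Check 25 ≤ 87.8800? Yes ✓.

K = 13/5, Plünnecke-Ruzsa bound K³|A| ≈ 87.8800, |3A| = 25, inequality holds.


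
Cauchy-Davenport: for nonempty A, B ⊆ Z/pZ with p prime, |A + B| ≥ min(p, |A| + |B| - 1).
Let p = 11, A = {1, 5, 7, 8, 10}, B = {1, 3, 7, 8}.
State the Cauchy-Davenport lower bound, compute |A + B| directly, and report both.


Cauchy-Davenport: |A + B| ≥ min(p, |A| + |B| - 1) for A, B nonempty in Z/pZ.
|A| = 5, |B| = 4, p = 11.
CD lower bound = min(11, 5 + 4 - 1) = min(11, 8) = 8.
Compute A + B mod 11 directly:
a = 1: 1+1=2, 1+3=4, 1+7=8, 1+8=9
a = 5: 5+1=6, 5+3=8, 5+7=1, 5+8=2
a = 7: 7+1=8, 7+3=10, 7+7=3, 7+8=4
a = 8: 8+1=9, 8+3=0, 8+7=4, 8+8=5
a = 10: 10+1=0, 10+3=2, 10+7=6, 10+8=7
A + B = {0, 1, 2, 3, 4, 5, 6, 7, 8, 9, 10}, so |A + B| = 11.
Verify: 11 ≥ 8? Yes ✓.

CD lower bound = 8, actual |A + B| = 11.


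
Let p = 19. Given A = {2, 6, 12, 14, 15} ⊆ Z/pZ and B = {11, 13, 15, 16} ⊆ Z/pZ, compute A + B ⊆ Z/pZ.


Work in Z/19Z: reduce every sum a + b modulo 19.
Enumerate all 20 pairs:
a = 2: 2+11=13, 2+13=15, 2+15=17, 2+16=18
a = 6: 6+11=17, 6+13=0, 6+15=2, 6+16=3
a = 12: 12+11=4, 12+13=6, 12+15=8, 12+16=9
a = 14: 14+11=6, 14+13=8, 14+15=10, 14+16=11
a = 15: 15+11=7, 15+13=9, 15+15=11, 15+16=12
Distinct residues collected: {0, 2, 3, 4, 6, 7, 8, 9, 10, 11, 12, 13, 15, 17, 18}
|A + B| = 15 (out of 19 total residues).

A + B = {0, 2, 3, 4, 6, 7, 8, 9, 10, 11, 12, 13, 15, 17, 18}


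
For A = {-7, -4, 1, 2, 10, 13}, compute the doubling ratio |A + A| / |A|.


|A| = 6.
Compute A + A by enumerating all 36 pairs.
A + A = {-14, -11, -8, -6, -5, -3, -2, 2, 3, 4, 6, 9, 11, 12, 14, 15, 20, 23, 26}, so |A + A| = 19.
K = |A + A| / |A| = 19/6 (already in lowest terms) ≈ 3.1667.
Reference: AP of size 6 gives K = 11/6 ≈ 1.8333; a fully generic set of size 6 gives K ≈ 3.5000.

|A| = 6, |A + A| = 19, K = 19/6.


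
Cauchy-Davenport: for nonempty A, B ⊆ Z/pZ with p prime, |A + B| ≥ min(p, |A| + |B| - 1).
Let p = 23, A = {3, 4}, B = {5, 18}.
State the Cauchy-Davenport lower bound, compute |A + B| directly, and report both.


Cauchy-Davenport: |A + B| ≥ min(p, |A| + |B| - 1) for A, B nonempty in Z/pZ.
|A| = 2, |B| = 2, p = 23.
CD lower bound = min(23, 2 + 2 - 1) = min(23, 3) = 3.
Compute A + B mod 23 directly:
a = 3: 3+5=8, 3+18=21
a = 4: 4+5=9, 4+18=22
A + B = {8, 9, 21, 22}, so |A + B| = 4.
Verify: 4 ≥ 3? Yes ✓.

CD lower bound = 3, actual |A + B| = 4.


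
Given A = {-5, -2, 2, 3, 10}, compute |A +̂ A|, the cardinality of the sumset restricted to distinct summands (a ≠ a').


Restricted sumset: A +̂ A = {a + a' : a ∈ A, a' ∈ A, a ≠ a'}.
Equivalently, take A + A and drop any sum 2a that is achievable ONLY as a + a for a ∈ A (i.e. sums representable only with equal summands).
Enumerate pairs (a, a') with a < a' (symmetric, so each unordered pair gives one sum; this covers all a ≠ a'):
  -5 + -2 = -7
  -5 + 2 = -3
  -5 + 3 = -2
  -5 + 10 = 5
  -2 + 2 = 0
  -2 + 3 = 1
  -2 + 10 = 8
  2 + 3 = 5
  2 + 10 = 12
  3 + 10 = 13
Collected distinct sums: {-7, -3, -2, 0, 1, 5, 8, 12, 13}
|A +̂ A| = 9
(Reference bound: |A +̂ A| ≥ 2|A| - 3 for |A| ≥ 2, with |A| = 5 giving ≥ 7.)

|A +̂ A| = 9


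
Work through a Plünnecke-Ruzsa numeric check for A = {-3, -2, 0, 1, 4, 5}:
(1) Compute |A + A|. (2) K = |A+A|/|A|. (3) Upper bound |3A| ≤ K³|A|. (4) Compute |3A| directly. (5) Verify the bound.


|A| = 6.
Step 1: Compute A + A by enumerating all 36 pairs.
A + A = {-6, -5, -4, -3, -2, -1, 0, 1, 2, 3, 4, 5, 6, 8, 9, 10}, so |A + A| = 16.
Step 2: Doubling constant K = |A + A|/|A| = 16/6 = 16/6 ≈ 2.6667.
Step 3: Plünnecke-Ruzsa gives |3A| ≤ K³·|A| = (2.6667)³ · 6 ≈ 113.7778.
Step 4: Compute 3A = A + A + A directly by enumerating all triples (a,b,c) ∈ A³; |3A| = 25.
Step 5: Check 25 ≤ 113.7778? Yes ✓.

K = 16/6, Plünnecke-Ruzsa bound K³|A| ≈ 113.7778, |3A| = 25, inequality holds.


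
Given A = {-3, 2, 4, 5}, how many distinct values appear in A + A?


A + A = {a + a' : a, a' ∈ A}; |A| = 4.
General bounds: 2|A| - 1 ≤ |A + A| ≤ |A|(|A|+1)/2, i.e. 7 ≤ |A + A| ≤ 10.
Lower bound 2|A|-1 is attained iff A is an arithmetic progression.
Enumerate sums a + a' for a ≤ a' (symmetric, so this suffices):
a = -3: -3+-3=-6, -3+2=-1, -3+4=1, -3+5=2
a = 2: 2+2=4, 2+4=6, 2+5=7
a = 4: 4+4=8, 4+5=9
a = 5: 5+5=10
Distinct sums: {-6, -1, 1, 2, 4, 6, 7, 8, 9, 10}
|A + A| = 10

|A + A| = 10


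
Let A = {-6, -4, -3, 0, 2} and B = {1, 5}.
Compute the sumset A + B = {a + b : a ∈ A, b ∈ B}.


A + B = {a + b : a ∈ A, b ∈ B}.
Enumerate all |A|·|B| = 5·2 = 10 pairs (a, b) and collect distinct sums.
a = -6: -6+1=-5, -6+5=-1
a = -4: -4+1=-3, -4+5=1
a = -3: -3+1=-2, -3+5=2
a = 0: 0+1=1, 0+5=5
a = 2: 2+1=3, 2+5=7
Collecting distinct sums: A + B = {-5, -3, -2, -1, 1, 2, 3, 5, 7}
|A + B| = 9

A + B = {-5, -3, -2, -1, 1, 2, 3, 5, 7}


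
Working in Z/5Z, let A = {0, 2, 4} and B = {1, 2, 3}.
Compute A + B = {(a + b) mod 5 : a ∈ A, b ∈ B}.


Work in Z/5Z: reduce every sum a + b modulo 5.
Enumerate all 9 pairs:
a = 0: 0+1=1, 0+2=2, 0+3=3
a = 2: 2+1=3, 2+2=4, 2+3=0
a = 4: 4+1=0, 4+2=1, 4+3=2
Distinct residues collected: {0, 1, 2, 3, 4}
|A + B| = 5 (out of 5 total residues).

A + B = {0, 1, 2, 3, 4}


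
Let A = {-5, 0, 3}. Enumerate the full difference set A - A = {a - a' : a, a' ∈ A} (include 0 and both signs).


A - A = {a - a' : a, a' ∈ A}.
Compute a - a' for each ordered pair (a, a'):
a = -5: -5--5=0, -5-0=-5, -5-3=-8
a = 0: 0--5=5, 0-0=0, 0-3=-3
a = 3: 3--5=8, 3-0=3, 3-3=0
Collecting distinct values (and noting 0 appears from a-a):
A - A = {-8, -5, -3, 0, 3, 5, 8}
|A - A| = 7

A - A = {-8, -5, -3, 0, 3, 5, 8}


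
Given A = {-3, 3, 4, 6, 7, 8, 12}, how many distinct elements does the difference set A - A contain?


A - A = {a - a' : a, a' ∈ A}; |A| = 7.
Bounds: 2|A|-1 ≤ |A - A| ≤ |A|² - |A| + 1, i.e. 13 ≤ |A - A| ≤ 43.
Note: 0 ∈ A - A always (from a - a). The set is symmetric: if d ∈ A - A then -d ∈ A - A.
Enumerate nonzero differences d = a - a' with a > a' (then include -d):
Positive differences: {1, 2, 3, 4, 5, 6, 7, 8, 9, 10, 11, 15}
Full difference set: {0} ∪ (positive diffs) ∪ (negative diffs).
|A - A| = 1 + 2·12 = 25 (matches direct enumeration: 25).

|A - A| = 25


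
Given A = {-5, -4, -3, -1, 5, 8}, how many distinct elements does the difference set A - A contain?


A - A = {a - a' : a, a' ∈ A}; |A| = 6.
Bounds: 2|A|-1 ≤ |A - A| ≤ |A|² - |A| + 1, i.e. 11 ≤ |A - A| ≤ 31.
Note: 0 ∈ A - A always (from a - a). The set is symmetric: if d ∈ A - A then -d ∈ A - A.
Enumerate nonzero differences d = a - a' with a > a' (then include -d):
Positive differences: {1, 2, 3, 4, 6, 8, 9, 10, 11, 12, 13}
Full difference set: {0} ∪ (positive diffs) ∪ (negative diffs).
|A - A| = 1 + 2·11 = 23 (matches direct enumeration: 23).

|A - A| = 23


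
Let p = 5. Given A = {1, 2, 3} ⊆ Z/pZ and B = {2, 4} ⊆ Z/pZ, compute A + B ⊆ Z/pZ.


Work in Z/5Z: reduce every sum a + b modulo 5.
Enumerate all 6 pairs:
a = 1: 1+2=3, 1+4=0
a = 2: 2+2=4, 2+4=1
a = 3: 3+2=0, 3+4=2
Distinct residues collected: {0, 1, 2, 3, 4}
|A + B| = 5 (out of 5 total residues).

A + B = {0, 1, 2, 3, 4}


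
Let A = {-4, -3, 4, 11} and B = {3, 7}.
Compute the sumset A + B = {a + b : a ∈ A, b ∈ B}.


A + B = {a + b : a ∈ A, b ∈ B}.
Enumerate all |A|·|B| = 4·2 = 8 pairs (a, b) and collect distinct sums.
a = -4: -4+3=-1, -4+7=3
a = -3: -3+3=0, -3+7=4
a = 4: 4+3=7, 4+7=11
a = 11: 11+3=14, 11+7=18
Collecting distinct sums: A + B = {-1, 0, 3, 4, 7, 11, 14, 18}
|A + B| = 8

A + B = {-1, 0, 3, 4, 7, 11, 14, 18}


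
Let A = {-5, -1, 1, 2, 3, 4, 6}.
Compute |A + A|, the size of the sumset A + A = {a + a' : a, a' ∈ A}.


A + A = {a + a' : a, a' ∈ A}; |A| = 7.
General bounds: 2|A| - 1 ≤ |A + A| ≤ |A|(|A|+1)/2, i.e. 13 ≤ |A + A| ≤ 28.
Lower bound 2|A|-1 is attained iff A is an arithmetic progression.
Enumerate sums a + a' for a ≤ a' (symmetric, so this suffices):
a = -5: -5+-5=-10, -5+-1=-6, -5+1=-4, -5+2=-3, -5+3=-2, -5+4=-1, -5+6=1
a = -1: -1+-1=-2, -1+1=0, -1+2=1, -1+3=2, -1+4=3, -1+6=5
a = 1: 1+1=2, 1+2=3, 1+3=4, 1+4=5, 1+6=7
a = 2: 2+2=4, 2+3=5, 2+4=6, 2+6=8
a = 3: 3+3=6, 3+4=7, 3+6=9
a = 4: 4+4=8, 4+6=10
a = 6: 6+6=12
Distinct sums: {-10, -6, -4, -3, -2, -1, 0, 1, 2, 3, 4, 5, 6, 7, 8, 9, 10, 12}
|A + A| = 18

|A + A| = 18


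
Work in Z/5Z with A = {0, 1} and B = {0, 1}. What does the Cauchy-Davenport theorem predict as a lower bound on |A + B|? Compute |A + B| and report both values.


Cauchy-Davenport: |A + B| ≥ min(p, |A| + |B| - 1) for A, B nonempty in Z/pZ.
|A| = 2, |B| = 2, p = 5.
CD lower bound = min(5, 2 + 2 - 1) = min(5, 3) = 3.
Compute A + B mod 5 directly:
a = 0: 0+0=0, 0+1=1
a = 1: 1+0=1, 1+1=2
A + B = {0, 1, 2}, so |A + B| = 3.
Verify: 3 ≥ 3? Yes ✓.

CD lower bound = 3, actual |A + B| = 3.


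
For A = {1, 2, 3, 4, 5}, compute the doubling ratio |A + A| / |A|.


|A| = 5.
Compute A + A by enumerating all 25 pairs.
A + A = {2, 3, 4, 5, 6, 7, 8, 9, 10}, so |A + A| = 9.
K = |A + A| / |A| = 9/5 (already in lowest terms) ≈ 1.8000.
Reference: AP of size 5 gives K = 9/5 ≈ 1.8000; a fully generic set of size 5 gives K ≈ 3.0000.

|A| = 5, |A + A| = 9, K = 9/5.


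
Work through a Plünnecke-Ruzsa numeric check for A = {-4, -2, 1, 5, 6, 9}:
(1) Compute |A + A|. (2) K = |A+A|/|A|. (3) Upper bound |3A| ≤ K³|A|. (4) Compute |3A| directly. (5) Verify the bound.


|A| = 6.
Step 1: Compute A + A by enumerating all 36 pairs.
A + A = {-8, -6, -4, -3, -1, 1, 2, 3, 4, 5, 6, 7, 10, 11, 12, 14, 15, 18}, so |A + A| = 18.
Step 2: Doubling constant K = |A + A|/|A| = 18/6 = 18/6 ≈ 3.0000.
Step 3: Plünnecke-Ruzsa gives |3A| ≤ K³·|A| = (3.0000)³ · 6 ≈ 162.0000.
Step 4: Compute 3A = A + A + A directly by enumerating all triples (a,b,c) ∈ A³; |3A| = 34.
Step 5: Check 34 ≤ 162.0000? Yes ✓.

K = 18/6, Plünnecke-Ruzsa bound K³|A| ≈ 162.0000, |3A| = 34, inequality holds.


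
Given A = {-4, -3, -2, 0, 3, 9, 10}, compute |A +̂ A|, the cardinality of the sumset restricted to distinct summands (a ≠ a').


Restricted sumset: A +̂ A = {a + a' : a ∈ A, a' ∈ A, a ≠ a'}.
Equivalently, take A + A and drop any sum 2a that is achievable ONLY as a + a for a ∈ A (i.e. sums representable only with equal summands).
Enumerate pairs (a, a') with a < a' (symmetric, so each unordered pair gives one sum; this covers all a ≠ a'):
  -4 + -3 = -7
  -4 + -2 = -6
  -4 + 0 = -4
  -4 + 3 = -1
  -4 + 9 = 5
  -4 + 10 = 6
  -3 + -2 = -5
  -3 + 0 = -3
  -3 + 3 = 0
  -3 + 9 = 6
  -3 + 10 = 7
  -2 + 0 = -2
  -2 + 3 = 1
  -2 + 9 = 7
  -2 + 10 = 8
  0 + 3 = 3
  0 + 9 = 9
  0 + 10 = 10
  3 + 9 = 12
  3 + 10 = 13
  9 + 10 = 19
Collected distinct sums: {-7, -6, -5, -4, -3, -2, -1, 0, 1, 3, 5, 6, 7, 8, 9, 10, 12, 13, 19}
|A +̂ A| = 19
(Reference bound: |A +̂ A| ≥ 2|A| - 3 for |A| ≥ 2, with |A| = 7 giving ≥ 11.)

|A +̂ A| = 19
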